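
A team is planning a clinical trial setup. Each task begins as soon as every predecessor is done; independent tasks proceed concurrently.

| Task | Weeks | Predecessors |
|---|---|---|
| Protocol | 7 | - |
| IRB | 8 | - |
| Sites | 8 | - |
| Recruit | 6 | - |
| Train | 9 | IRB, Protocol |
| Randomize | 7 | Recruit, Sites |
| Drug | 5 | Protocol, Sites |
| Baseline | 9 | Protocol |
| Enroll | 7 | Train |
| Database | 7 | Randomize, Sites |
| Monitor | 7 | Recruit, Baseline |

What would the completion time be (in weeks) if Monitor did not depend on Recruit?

Original critical path: IRB→Train→Enroll = 8+9+7 = 24 ⇒ 24 weeks.
Dropping Recruit→Monitor doesn't change Monitor's earliest start (16); another predecessor still binds.
After: IRB→Train→Enroll = 8+9+7 = 24 → 24 weeks.

24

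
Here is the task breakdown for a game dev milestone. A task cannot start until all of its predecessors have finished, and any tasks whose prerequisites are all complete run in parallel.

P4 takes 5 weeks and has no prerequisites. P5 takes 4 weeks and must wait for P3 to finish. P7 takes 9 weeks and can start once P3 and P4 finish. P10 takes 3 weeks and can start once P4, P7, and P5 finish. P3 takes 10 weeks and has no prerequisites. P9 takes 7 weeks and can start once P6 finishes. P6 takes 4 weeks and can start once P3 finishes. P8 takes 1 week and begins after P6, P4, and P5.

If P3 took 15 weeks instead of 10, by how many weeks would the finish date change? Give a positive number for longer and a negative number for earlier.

5

Baseline: P3→P7→P10 = 10+9+3 = 22 → 22 weeks.
P3 is on the critical path; changing it to 15 makes that path 27 weeks.
That remains the longest chain; total 27 weeks.
Change in finish: 27 − 22 = +5 weeks.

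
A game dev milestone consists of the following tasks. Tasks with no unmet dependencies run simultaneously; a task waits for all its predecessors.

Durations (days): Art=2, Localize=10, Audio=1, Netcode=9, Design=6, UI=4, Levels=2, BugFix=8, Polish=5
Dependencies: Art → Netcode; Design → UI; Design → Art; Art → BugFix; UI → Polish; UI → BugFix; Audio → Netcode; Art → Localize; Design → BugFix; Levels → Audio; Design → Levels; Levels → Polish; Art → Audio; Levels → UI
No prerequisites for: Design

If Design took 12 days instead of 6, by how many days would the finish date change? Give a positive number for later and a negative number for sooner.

The binding path is Design→Levels→UI→BugFix = 6+2+4+8 = 20; finish at 20 days.
Design is on the critical path; changing it to 12 makes that path 26 days.
The critical path is still Design→Levels→UI→BugFix; finish is now 26 days.
Change in finish: 26 − 20 = +6 days.

6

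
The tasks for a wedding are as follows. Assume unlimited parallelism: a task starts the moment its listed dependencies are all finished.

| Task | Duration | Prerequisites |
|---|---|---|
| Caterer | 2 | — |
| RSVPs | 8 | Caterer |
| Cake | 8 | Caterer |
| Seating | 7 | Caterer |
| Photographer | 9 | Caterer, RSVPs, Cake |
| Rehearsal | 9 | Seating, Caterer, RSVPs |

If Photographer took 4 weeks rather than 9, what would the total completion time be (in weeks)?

19

Baseline: Caterer→RSVPs→Photographer = 2+8+9 = 19 → 19 weeks.
Since Photographer is critical, the -5 change carries straight to that chain (now 14 weeks).
The binding chain switches to Caterer→RSVPs→Rehearsal = 2+8+9 = 19; finish 19 weeks.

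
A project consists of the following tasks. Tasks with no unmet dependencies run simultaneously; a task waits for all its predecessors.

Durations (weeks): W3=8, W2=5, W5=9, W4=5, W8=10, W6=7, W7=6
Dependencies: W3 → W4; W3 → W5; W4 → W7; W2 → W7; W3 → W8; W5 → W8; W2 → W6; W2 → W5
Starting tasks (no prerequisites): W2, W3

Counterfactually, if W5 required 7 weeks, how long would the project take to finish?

The binding path is W3→W5→W8 = 8+9+10 = 27; finish at 27 weeks.
W5 is on the critical path; changing it to 7 makes that path 25 weeks.
No other chain overtakes it, so the finish is 25 weeks.

25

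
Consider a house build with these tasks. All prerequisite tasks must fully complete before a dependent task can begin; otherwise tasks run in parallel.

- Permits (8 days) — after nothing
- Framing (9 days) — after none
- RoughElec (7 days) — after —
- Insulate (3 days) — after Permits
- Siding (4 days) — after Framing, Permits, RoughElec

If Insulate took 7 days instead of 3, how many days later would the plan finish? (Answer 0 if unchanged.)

Baseline: Framing→Siding = 9+4 = 13 → 13 days.
The longest path through Insulate is only 11 days, so Insulate has float 2.
New critical path: Permits→Insulate = 8+7 = 15 ⇒ 15 days.
Change in finish: 15 − 13 = +2 days.

2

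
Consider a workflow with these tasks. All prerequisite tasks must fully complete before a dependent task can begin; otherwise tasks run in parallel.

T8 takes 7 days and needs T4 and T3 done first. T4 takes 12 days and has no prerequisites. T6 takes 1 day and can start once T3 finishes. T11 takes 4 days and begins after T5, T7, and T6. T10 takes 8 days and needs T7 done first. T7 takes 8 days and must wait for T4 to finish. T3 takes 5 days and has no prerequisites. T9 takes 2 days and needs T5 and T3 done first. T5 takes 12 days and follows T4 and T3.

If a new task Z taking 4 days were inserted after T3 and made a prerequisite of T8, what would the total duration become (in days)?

28

Originally the project takes 28 days.
With Z inserted, T8 now waits for max(T4, T3, Z).
New critical path: T4→T5→T11 = 12+12+4 = 28 ⇒ 28 days.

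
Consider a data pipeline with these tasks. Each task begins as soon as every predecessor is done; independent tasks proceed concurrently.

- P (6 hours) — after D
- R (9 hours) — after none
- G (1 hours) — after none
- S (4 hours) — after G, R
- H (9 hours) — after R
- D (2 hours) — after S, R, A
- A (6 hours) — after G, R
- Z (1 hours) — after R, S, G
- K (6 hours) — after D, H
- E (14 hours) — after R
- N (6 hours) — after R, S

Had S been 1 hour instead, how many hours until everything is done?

24

Actual critical path: R→H→K = 9+9+6 = 24 ⇒ 24 hours.
The longest path through S is only 21 hours, so S has float 3.
That remains the longest chain; total 24 hours.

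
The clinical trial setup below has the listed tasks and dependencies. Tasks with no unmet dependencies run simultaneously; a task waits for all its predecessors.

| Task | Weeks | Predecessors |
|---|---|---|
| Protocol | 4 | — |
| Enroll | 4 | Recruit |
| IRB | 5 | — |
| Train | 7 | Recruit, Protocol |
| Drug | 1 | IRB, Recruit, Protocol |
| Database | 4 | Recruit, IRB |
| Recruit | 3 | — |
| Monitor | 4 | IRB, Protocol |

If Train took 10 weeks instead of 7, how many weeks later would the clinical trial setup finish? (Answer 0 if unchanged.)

Baseline: Protocol→Train = 4+7 = 11 → 11 weeks.
Train lies on that path, so at 10 weeks the path becomes 14 weeks.
That remains the longest chain; total 14 weeks.
Change in finish: 14 − 11 = +3 weeks.

3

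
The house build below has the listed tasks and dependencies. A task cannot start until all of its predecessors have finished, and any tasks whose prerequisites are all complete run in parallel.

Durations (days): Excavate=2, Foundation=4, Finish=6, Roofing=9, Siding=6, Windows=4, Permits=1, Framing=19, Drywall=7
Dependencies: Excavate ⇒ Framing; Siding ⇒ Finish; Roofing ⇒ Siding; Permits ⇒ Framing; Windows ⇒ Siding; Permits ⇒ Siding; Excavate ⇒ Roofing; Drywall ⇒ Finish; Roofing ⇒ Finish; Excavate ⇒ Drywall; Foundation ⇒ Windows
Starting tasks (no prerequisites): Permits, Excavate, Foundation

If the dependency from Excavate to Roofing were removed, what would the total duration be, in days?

21

With the dependency in place, Excavate→Roofing→Siding→Finish = 2+9+6+6 = 23 sets the finish at 23 days.
Without Excavate→Roofing, Roofing's earliest start moves from 2 to 0.
After: Excavate→Framing = 2+19 = 21 → 21 days.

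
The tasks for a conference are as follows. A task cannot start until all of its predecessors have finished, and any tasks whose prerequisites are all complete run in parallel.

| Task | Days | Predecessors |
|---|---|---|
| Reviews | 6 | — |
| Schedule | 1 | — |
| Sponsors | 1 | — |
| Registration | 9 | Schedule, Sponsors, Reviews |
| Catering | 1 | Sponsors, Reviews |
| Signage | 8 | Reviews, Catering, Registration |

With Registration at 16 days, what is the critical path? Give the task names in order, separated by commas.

Reviews, Registration, Signage

The binding path is Reviews→Registration→Signage = 6+9+8 = 23; finish at 23 days.
Since Registration is critical, the +7 change carries straight to that chain (now 30 days).
The critical path is still Reviews→Registration→Signage; finish is now 30 days.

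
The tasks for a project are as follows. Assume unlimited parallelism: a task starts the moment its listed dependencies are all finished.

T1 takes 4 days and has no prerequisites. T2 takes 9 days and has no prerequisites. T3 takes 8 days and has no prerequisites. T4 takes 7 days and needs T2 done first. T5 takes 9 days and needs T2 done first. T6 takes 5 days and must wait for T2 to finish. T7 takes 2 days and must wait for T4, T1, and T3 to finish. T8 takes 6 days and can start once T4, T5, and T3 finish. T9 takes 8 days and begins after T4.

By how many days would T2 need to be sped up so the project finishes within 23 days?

1

Current finish: 24 days; target: 23.
T2 is on every critical path, so each day cut from T2 cuts the finish by one (this holds down to a finish of 16).
Need 24 − 23 = 1 day off T2 → T2 becomes 8 days, finish becomes 23.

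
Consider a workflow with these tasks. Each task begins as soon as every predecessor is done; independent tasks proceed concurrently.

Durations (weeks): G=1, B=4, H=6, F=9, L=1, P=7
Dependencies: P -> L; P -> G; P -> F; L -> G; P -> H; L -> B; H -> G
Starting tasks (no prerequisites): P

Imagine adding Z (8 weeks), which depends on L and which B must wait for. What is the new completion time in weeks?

20

Originally the workflow takes 16 weeks.
With Z inserted, B now waits for max(L, Z).
New critical path: P→L→Z→B = 7+1+8+4 = 20 ⇒ 20 weeks.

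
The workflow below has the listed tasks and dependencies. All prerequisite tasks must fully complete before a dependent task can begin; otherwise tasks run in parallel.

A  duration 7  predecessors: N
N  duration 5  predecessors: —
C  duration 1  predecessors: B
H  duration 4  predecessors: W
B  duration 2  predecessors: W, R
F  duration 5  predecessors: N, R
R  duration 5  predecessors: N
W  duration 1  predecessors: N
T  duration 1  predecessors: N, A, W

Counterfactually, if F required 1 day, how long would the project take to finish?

The binding path is N→R→F = 5+5+5 = 15; finish at 15 days.
F lies on that path, so at 1 day the path becomes 11 days.
Now N→R→B→C = 5+5+2+1 = 13 is longest, so the finish becomes 13 days.

13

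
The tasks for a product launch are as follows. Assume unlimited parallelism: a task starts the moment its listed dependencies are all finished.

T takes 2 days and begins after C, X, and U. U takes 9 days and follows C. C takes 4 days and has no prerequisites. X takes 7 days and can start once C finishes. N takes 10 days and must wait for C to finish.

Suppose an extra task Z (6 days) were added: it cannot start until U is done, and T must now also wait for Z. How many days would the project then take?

Originally the project takes 15 days.
With Z inserted, T now waits for max(C, X, U, Z).
New critical path: C→U→Z→T = 4+9+6+2 = 21 ⇒ 21 days.

21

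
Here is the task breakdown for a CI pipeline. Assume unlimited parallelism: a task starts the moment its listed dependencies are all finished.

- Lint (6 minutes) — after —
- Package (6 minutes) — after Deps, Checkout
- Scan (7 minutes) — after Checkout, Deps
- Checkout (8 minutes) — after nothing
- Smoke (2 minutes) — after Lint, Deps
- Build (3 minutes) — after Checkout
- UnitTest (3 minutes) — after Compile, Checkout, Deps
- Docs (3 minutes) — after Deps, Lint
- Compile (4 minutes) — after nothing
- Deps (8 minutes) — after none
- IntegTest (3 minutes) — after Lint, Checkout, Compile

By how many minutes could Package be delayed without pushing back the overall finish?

1

Critical path: Checkout→Scan = 8+7 = 15, so the finish is 15 minutes.
The longest chain containing Package totals 14 minutes.
Float = 15 − 14 = 1.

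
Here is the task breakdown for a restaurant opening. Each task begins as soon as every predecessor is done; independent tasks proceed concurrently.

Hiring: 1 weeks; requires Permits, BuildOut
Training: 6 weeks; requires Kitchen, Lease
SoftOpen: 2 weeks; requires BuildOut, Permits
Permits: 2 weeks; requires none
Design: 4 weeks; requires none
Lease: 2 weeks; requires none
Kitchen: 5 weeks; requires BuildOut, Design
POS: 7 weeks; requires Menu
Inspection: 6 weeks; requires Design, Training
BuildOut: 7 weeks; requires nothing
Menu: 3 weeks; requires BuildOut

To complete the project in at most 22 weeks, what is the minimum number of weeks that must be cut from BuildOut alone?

2

Current finish: 24 weeks; target: 22.
BuildOut is on every critical path, so each week cut from BuildOut cuts the finish by one (this holds down to a finish of 21).
Need 24 − 22 = 2 weeks off BuildOut → BuildOut becomes 5 weeks, finish becomes 22.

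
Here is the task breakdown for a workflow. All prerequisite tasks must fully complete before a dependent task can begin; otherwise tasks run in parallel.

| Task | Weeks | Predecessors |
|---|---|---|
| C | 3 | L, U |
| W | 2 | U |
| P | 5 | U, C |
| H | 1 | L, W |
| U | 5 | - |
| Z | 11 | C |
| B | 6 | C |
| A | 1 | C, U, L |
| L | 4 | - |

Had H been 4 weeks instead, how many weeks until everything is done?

Baseline: U→C→Z = 5+3+11 = 19 → 19 weeks.
H is off the critical path — its longest chain is 8 weeks, giving 11 of slack.
The critical path is still U→C→Z; finish is now 19 weeks.

19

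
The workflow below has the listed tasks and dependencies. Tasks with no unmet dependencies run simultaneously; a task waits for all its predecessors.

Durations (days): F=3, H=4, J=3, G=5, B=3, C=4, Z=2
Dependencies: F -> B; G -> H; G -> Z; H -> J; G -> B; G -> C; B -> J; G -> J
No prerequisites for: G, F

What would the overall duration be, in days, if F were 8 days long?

The binding path is G→H→J = 5+4+3 = 12; finish at 12 days.
F has 3 days of float (longest path through it is 9).
Now F→B→J = 8+3+3 = 14 is longest, so the finish becomes 14 days.

14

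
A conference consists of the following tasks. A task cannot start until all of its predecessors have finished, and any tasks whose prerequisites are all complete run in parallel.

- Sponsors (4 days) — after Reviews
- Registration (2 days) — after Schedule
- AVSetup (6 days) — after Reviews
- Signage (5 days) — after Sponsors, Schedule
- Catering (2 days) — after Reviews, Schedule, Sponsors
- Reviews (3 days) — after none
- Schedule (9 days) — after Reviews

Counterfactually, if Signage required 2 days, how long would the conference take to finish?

14

The binding path is Reviews→Schedule→Signage = 3+9+5 = 17; finish at 17 days.
Signage is on the critical path; changing it to 2 makes that path 14 days.
The binding chain switches to Reviews→Schedule→Registration = 3+9+2 = 14; finish 14 days.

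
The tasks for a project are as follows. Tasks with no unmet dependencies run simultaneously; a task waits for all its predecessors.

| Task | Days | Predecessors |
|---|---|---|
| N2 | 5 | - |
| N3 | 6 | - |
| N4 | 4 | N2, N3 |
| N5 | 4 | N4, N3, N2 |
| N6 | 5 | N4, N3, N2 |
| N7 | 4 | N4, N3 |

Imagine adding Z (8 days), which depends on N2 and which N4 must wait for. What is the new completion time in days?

22

Originally the plan takes 15 days.
With Z inserted, N4 now waits for max(N2, N3, Z).
New critical path: N2→Z→N4→N6 = 5+8+4+5 = 22 ⇒ 22 days.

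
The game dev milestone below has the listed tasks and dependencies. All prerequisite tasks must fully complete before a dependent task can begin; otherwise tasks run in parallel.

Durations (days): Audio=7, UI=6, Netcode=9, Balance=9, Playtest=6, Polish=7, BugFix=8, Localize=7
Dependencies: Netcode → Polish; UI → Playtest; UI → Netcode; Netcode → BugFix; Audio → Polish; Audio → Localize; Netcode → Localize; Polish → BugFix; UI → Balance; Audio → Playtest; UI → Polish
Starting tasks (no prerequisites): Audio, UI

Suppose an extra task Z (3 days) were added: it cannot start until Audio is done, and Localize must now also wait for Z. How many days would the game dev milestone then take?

30

Originally the game dev milestone takes 30 days.
With Z inserted, Localize now waits for max(Netcode, Audio, Z).
New critical path: UI→Netcode→Polish→BugFix = 6+9+7+8 = 30 ⇒ 30 days.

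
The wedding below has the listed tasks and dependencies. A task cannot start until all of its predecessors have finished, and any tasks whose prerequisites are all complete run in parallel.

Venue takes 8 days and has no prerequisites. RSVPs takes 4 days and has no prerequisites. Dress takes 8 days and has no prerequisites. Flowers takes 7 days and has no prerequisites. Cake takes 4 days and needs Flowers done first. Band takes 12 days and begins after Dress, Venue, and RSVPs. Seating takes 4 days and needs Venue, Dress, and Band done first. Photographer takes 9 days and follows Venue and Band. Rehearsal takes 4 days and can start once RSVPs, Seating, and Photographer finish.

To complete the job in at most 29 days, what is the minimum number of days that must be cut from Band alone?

4

Current finish: 33 days; target: 29.
Band is on every critical path, so each day cut from Band cuts the finish by one (this holds down to a finish of 22).
Need 33 − 29 = 4 days off Band → Band becomes 8 days, finish becomes 29.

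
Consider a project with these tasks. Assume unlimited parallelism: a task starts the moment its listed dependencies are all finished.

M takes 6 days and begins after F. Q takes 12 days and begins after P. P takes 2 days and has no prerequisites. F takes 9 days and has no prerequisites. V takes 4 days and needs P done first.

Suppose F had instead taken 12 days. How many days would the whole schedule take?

Actual critical path: F→M = 9+6 = 15 ⇒ 15 days.
F lies on that path, so at 12 days the path becomes 18 days.
That remains the longest chain; total 18 days.

18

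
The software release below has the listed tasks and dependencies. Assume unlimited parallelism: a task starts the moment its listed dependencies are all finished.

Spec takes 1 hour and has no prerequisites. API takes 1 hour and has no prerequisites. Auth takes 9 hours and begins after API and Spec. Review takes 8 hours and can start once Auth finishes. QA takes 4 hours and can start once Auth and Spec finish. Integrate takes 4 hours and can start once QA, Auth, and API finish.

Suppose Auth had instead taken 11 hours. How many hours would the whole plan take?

Baseline: Spec→Auth→Review = 1+9+8 = 18 → 18 hours.
Auth lies on that path, so at 11 hours the path becomes 20 hours.
The critical path is still Spec→Auth→Review; finish is now 20 hours.

20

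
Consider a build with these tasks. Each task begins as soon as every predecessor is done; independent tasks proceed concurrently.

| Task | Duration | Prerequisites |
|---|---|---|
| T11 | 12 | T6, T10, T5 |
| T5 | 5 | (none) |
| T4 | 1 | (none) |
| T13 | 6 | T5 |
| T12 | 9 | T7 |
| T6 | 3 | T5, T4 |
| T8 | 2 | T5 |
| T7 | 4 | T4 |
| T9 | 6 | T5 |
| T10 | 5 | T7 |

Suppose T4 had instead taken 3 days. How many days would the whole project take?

24

Critical path before the change: T4→T7→T10→T11 = 1+4+5+12 = 22 giving 22 days.
Since T4 is critical, the +2 change carries straight to that chain (now 24 days).
No other chain overtakes it, so the finish is 24 days.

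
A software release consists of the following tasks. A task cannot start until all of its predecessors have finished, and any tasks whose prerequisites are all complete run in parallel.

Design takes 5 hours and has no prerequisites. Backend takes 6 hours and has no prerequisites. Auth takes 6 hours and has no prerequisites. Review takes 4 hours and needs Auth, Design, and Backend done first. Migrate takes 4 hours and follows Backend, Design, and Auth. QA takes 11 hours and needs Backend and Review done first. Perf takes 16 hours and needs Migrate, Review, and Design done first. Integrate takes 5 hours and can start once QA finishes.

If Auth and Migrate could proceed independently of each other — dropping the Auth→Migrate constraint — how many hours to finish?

With the dependency in place, Backend→Review→QA→Integrate = 6+4+11+5 = 26 sets the finish at 26 hours.
Dropping Auth→Migrate doesn't change Migrate's earliest start (6); another predecessor still binds.
The longest chain is now Backend→Review→QA→Integrate = 6+4+11+5 = 26, so the job takes 26 hours.

26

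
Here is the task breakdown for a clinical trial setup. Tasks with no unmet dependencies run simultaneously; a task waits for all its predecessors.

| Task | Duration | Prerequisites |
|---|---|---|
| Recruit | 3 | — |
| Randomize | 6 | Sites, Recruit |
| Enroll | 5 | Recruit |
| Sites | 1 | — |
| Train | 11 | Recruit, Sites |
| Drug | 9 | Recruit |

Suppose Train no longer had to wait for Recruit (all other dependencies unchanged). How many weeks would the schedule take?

12

Original critical path: Recruit→Train = 3+11 = 14 ⇒ 14 weeks.
Without Recruit→Train, Train's earliest start moves from 3 to 1.
The longest chain is now Sites→Train = 1+11 = 12, so the schedule takes 12 weeks.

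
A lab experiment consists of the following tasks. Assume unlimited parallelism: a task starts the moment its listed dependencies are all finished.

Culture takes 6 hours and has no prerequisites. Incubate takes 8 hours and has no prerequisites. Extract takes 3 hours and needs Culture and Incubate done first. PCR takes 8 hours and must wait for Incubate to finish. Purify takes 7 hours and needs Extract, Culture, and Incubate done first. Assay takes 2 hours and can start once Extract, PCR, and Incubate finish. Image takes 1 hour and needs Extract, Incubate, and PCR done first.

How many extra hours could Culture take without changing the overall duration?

Incubate→Extract→Purify = 8+3+7 = 18 sets the makespan at 18 hours.
The longest chain containing Culture totals 16 hours.
Slack of Culture = 2 − 0 = 2 hours.

2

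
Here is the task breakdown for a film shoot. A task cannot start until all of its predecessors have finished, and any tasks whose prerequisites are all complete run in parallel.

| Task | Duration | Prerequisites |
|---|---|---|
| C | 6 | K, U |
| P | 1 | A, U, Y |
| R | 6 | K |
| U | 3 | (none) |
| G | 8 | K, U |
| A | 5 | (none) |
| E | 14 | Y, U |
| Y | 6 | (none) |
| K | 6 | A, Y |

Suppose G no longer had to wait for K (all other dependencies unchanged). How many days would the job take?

Original critical path: Y→E = 6+14 = 20 ⇒ 20 days.
Without K→G, G's earliest start moves from 12 to 3.
The longest chain is now Y→E = 6+14 = 20, so the job takes 20 days.

20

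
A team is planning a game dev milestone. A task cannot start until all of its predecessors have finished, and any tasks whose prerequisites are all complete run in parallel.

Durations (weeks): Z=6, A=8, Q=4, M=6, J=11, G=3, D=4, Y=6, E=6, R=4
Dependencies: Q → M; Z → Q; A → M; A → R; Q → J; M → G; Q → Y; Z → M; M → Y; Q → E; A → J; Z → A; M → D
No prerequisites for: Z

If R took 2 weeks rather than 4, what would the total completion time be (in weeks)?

26

As given, the longest chain is Z→A→M→Y = 6+8+6+6 = 26, so the finish is 26 weeks.
The longest path through R is only 18 weeks, so R has float 8.
No other chain overtakes it, so the finish is 26 weeks.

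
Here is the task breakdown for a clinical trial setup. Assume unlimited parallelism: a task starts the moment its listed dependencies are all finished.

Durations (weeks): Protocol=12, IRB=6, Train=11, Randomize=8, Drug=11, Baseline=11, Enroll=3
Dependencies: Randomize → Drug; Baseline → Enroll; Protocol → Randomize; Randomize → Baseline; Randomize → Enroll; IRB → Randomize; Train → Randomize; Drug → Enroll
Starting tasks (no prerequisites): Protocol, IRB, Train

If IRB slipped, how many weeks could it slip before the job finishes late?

Critical path: Protocol→Randomize→Drug→Enroll = 12+8+11+3 = 34, so the finish is 34 weeks.
The longest chain containing IRB totals 28 weeks.
Float = 34 − 28 = 6.

6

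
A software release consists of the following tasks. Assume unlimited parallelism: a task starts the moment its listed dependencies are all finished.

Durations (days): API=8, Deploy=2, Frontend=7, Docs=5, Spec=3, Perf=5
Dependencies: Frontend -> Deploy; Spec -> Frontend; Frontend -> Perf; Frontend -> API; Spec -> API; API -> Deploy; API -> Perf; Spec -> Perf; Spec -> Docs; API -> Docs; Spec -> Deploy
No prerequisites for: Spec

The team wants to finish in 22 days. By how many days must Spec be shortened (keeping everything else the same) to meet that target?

1

Current finish: 23 days; target: 22.
Spec is on every critical path, so each day cut from Spec cuts the finish by one (this holds down to a finish of 21).
Need 23 − 22 = 1 day off Spec → Spec becomes 2 days, finish becomes 22.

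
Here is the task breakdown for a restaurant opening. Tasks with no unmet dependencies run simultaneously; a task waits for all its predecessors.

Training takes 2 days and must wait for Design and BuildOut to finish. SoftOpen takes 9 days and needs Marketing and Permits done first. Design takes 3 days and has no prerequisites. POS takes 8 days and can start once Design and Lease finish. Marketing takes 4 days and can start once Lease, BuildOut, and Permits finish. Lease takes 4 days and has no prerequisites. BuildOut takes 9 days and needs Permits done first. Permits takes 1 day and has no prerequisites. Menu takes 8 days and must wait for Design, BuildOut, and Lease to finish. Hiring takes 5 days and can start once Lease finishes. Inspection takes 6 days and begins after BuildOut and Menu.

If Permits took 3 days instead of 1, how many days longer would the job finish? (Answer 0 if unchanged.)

As given, the longest chain is Permits→BuildOut→Menu→Inspection = 1+9+8+6 = 24, so the finish is 24 days.
Permits lies on that path, so at 3 days the path becomes 26 days.
No other chain overtakes it, so the finish is 26 days.
Change in finish: 26 − 24 = +2 days.

2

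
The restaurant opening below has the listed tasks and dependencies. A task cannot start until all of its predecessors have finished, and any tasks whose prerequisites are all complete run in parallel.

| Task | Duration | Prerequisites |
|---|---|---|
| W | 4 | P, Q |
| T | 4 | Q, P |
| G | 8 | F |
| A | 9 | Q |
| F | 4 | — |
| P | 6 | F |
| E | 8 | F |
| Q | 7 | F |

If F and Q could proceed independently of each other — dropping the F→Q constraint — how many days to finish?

Before: longest chain F→Q→A = 4+7+9 = 20, finish 20.
Without F→Q, Q's earliest start moves from 4 to 0.
After: Q→A = 7+9 = 16 → 16 days.

16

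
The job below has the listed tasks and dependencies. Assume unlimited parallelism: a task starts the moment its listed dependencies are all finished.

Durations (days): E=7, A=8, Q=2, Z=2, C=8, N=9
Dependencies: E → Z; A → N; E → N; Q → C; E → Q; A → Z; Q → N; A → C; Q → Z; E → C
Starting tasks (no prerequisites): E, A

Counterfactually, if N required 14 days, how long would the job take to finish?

23

Baseline: E→Q→N = 7+2+9 = 18 → 18 days.
Since N is critical, the +5 change carries straight to that chain (now 23 days).
That remains the longest chain; total 23 days.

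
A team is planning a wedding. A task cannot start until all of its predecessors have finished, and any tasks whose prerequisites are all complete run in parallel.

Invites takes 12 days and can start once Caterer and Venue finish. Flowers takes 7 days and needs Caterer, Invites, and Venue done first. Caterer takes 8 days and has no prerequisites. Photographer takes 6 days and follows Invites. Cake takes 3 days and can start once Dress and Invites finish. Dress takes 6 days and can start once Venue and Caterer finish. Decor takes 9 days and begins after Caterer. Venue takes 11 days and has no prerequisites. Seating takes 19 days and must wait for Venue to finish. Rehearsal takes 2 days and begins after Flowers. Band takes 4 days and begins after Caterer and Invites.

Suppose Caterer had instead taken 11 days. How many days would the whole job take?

Actual critical path: Venue→Invites→Flowers→Rehearsal = 11+12+7+2 = 32 ⇒ 32 days.
Caterer is off the critical path — its longest chain is 29 days, giving 3 of slack.
No other chain overtakes it, so the finish is 32 days.

32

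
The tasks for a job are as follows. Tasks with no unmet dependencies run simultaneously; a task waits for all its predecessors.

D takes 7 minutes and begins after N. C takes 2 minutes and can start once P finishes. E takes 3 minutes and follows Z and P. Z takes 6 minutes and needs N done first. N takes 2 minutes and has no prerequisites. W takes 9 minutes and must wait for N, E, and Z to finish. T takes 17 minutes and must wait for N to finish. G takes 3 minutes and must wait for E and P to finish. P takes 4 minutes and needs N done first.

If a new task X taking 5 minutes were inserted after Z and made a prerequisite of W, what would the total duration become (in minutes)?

22

Originally the project takes 20 minutes.
With X inserted, W now waits for max(N, E, Z, X).
New critical path: N→Z→X→W = 2+6+5+9 = 22 ⇒ 22 minutes.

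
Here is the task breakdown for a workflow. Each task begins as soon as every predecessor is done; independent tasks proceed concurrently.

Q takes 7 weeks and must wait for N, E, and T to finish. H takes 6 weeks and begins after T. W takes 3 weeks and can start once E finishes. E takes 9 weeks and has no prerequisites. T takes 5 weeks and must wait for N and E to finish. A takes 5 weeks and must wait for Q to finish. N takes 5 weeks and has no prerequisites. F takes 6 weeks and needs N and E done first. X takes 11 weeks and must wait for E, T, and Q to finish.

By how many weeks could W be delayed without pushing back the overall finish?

20

E→T→Q→X = 9+5+7+11 = 32 sets the makespan at 32 weeks.
The longest chain containing W totals 12 weeks.
Float = 32 − 12 = 20.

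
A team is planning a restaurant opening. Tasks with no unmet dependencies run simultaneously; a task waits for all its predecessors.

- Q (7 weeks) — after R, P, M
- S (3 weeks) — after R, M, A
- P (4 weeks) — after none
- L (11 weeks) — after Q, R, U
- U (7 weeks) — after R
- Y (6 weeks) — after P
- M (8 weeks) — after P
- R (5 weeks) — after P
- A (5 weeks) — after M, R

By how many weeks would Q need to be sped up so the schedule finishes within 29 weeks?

1

Current finish: 30 weeks; target: 29.
Q is on every critical path, so each week cut from Q cuts the finish by one (this holds down to a finish of 27).
Need 30 − 29 = 1 week off Q → Q becomes 6 weeks, finish becomes 29.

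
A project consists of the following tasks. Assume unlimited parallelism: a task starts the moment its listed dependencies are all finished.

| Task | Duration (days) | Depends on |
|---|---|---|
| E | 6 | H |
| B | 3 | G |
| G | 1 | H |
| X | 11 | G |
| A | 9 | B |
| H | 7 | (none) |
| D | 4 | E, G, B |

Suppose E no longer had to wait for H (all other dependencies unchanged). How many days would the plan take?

20

Before: longest chain H→G→B→A = 7+1+3+9 = 20, finish 20.
Without H→E, E's earliest start moves from 7 to 0.
The longest chain is now H→G→B→A = 7+1+3+9 = 20, so the plan takes 20 days.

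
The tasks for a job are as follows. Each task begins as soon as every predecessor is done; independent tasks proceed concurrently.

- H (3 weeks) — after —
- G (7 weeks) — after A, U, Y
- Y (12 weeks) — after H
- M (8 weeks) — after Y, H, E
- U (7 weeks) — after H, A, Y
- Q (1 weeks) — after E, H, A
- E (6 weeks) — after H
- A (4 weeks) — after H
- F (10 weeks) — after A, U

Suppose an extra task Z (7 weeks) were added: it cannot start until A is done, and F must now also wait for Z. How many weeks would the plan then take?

Originally the plan takes 32 weeks.
With Z inserted, F now waits for max(A, U, Z).
New critical path: H→Y→U→F = 3+12+7+10 = 32 ⇒ 32 weeks.

32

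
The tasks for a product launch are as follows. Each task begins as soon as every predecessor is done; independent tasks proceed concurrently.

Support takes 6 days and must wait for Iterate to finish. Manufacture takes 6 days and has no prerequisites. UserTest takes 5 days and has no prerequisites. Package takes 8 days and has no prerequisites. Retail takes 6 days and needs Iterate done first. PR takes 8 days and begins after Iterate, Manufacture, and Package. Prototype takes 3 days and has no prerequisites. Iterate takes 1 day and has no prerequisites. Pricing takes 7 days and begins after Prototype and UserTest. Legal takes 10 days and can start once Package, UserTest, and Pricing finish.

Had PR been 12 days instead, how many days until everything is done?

22

Critical path before the change: UserTest→Pricing→Legal = 5+7+10 = 22 giving 22 days.
PR is off the critical path — its longest chain is 16 days, giving 6 of slack.
No other chain overtakes it, so the finish is 22 days.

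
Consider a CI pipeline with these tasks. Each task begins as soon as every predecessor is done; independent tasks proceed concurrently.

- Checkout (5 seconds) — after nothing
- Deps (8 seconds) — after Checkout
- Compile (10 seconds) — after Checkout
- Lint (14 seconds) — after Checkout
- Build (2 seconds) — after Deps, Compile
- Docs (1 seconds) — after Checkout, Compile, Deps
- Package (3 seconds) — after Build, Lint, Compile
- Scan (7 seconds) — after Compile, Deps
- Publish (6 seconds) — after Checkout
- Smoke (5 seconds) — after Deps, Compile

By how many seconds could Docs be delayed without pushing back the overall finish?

Checkout→Compile→Scan = 5+10+7 = 22 sets the makespan at 22 seconds.
Longest path through Docs: 16 seconds (earliest finish 16, latest finish 22).
So Docs can slip 22 − 16 = 6 seconds.

6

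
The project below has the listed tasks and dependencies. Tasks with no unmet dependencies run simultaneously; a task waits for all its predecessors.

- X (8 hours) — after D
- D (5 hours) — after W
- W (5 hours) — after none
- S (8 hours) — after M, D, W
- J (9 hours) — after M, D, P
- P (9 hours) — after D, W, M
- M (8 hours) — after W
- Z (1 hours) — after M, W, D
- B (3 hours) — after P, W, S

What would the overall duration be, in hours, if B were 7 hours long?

As given, the longest chain is W→M→P→J = 5+8+9+9 = 31, so the finish is 31 hours.
The longest path through B is only 25 hours, so B has float 6.
That remains the longest chain; total 31 hours.

31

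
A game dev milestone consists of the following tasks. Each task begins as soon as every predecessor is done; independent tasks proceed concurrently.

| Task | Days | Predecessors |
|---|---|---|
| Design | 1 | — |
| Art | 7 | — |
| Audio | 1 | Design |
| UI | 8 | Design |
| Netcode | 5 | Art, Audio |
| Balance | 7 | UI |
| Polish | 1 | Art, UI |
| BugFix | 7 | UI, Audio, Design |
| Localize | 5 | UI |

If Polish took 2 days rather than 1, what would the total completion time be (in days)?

Critical path before the change: Design→UI→Balance = 1+8+7 = 16 giving 16 days.
Polish has 6 days of float (longest path through it is 10).
No other chain overtakes it, so the finish is 16 days.

16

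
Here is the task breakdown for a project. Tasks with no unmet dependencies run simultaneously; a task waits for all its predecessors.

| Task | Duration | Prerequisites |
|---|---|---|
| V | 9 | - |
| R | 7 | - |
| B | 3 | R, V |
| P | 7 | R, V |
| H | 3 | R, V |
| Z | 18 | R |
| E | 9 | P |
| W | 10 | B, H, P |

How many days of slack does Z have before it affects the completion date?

1

The longest chain is V→P→W = 9+7+10 = 26; overall finish 26 days.
The longest chain containing Z totals 25 days.
Slack of Z = 8 − 7 = 1 day.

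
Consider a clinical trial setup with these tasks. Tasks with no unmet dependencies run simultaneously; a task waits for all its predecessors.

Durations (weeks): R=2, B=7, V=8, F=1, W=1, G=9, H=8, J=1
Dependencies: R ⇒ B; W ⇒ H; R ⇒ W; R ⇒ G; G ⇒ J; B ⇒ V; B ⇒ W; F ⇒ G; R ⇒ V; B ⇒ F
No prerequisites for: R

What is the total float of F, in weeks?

Critical path: R→B→F→G→J = 2+7+1+9+1 = 20, so the finish is 20 weeks.
F finishes as early as 10 and must finish by 10.
Float = 20 − 20 = 0.

0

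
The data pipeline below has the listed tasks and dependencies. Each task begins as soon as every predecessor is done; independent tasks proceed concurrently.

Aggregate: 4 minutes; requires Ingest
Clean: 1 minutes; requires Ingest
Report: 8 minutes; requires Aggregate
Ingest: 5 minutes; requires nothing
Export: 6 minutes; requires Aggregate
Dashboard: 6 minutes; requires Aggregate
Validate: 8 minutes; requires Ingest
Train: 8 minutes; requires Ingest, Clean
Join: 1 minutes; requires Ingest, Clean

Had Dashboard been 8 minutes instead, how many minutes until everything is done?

Critical path before the change: Ingest→Aggregate→Report = 5+4+8 = 17 giving 17 minutes.
Dashboard has 2 minutes of float (longest path through it is 15).
The critical path is still Ingest→Aggregate→Report; finish is now 17 minutes.

17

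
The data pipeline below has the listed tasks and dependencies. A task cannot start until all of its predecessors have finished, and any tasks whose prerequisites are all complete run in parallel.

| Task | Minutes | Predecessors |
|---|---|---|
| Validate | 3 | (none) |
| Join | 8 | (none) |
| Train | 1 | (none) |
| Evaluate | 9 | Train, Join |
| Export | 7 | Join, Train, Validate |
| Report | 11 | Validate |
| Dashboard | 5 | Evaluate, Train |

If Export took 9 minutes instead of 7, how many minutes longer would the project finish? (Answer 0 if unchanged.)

Critical path before the change: Join→Evaluate→Dashboard = 8+9+5 = 22 giving 22 minutes.
Export is off the critical path — its longest chain is 15 minutes, giving 7 of slack.
The critical path is still Join→Evaluate→Dashboard; finish is now 22 minutes.
Change in finish: 22 − 22 = +0 minutes.

0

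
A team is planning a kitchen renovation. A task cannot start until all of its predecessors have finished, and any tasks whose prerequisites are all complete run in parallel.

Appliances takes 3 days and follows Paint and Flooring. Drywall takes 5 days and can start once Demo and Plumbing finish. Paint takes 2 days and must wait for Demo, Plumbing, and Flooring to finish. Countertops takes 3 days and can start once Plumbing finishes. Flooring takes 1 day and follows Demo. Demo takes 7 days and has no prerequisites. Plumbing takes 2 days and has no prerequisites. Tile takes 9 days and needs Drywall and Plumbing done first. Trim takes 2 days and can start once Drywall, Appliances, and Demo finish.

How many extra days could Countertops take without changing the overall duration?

16

Critical path: Demo→Drywall→Tile = 7+5+9 = 21, so the finish is 21 days.
The longest chain containing Countertops totals 5 days.
Float = 21 − 5 = 16.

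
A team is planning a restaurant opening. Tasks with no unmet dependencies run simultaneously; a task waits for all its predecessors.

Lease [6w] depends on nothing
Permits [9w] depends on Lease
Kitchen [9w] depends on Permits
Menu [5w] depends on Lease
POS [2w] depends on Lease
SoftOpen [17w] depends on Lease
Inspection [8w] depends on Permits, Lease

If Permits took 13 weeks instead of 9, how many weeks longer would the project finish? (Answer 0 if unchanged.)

Baseline: Lease→Permits→Kitchen = 6+9+9 = 24 → 24 weeks.
Permits is on the critical path; changing it to 13 makes that path 28 weeks.
No other chain overtakes it, so the finish is 28 weeks.
Change in finish: 28 − 24 = +4 weeks.

4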